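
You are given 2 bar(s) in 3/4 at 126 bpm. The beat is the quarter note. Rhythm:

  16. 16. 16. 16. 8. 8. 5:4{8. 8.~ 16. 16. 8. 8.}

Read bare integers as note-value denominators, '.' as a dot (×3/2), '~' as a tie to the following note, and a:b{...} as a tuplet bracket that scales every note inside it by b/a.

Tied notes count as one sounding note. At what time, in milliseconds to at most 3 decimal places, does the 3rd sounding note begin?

1. 0.0ms @ 0 + 178.571ms (3/8)
2. 178.571ms @ 3/8 + 178.571ms (3/8)
3. 357.143ms @ 3/4 + 178.571ms (3/8)
4. 535.714ms @ 9/8 + 178.571ms (3/8)
5. 714.286ms @ 3/2 + 357.143ms (3/4)
6. 1071.429ms @ 9/4 + 357.143ms (3/4)
7. 1428.571ms @ 3 + 285.714ms (3/5)
8. 1714.286ms @ 18/5 + 428.571ms (9/10)
9. 2142.857ms @ 9/2 + 142.857ms (3/10)
10. 2285.714ms @ 24/5 + 285.714ms (3/5)
11. 2571.429ms @ 27/5 + 285.714ms (3/5)

note 3 onset = 3/4b = 357.143ms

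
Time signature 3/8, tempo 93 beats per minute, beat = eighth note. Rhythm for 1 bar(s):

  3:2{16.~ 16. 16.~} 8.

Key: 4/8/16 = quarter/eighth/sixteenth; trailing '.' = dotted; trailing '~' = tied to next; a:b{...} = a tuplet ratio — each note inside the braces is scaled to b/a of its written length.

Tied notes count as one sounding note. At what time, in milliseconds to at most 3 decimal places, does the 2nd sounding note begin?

1. 0.0ms @ 0 + 645.161ms (1)
2. 645.161ms @ 1 + 1290.323ms (2)

note 2 onset = 1b = 645.161ms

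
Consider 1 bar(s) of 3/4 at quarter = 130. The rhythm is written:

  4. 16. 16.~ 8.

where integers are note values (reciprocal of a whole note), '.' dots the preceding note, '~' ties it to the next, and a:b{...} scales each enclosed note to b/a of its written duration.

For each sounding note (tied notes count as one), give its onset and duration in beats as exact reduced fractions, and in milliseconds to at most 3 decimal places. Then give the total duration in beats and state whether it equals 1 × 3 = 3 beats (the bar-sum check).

1) 0.0ms=0b +692.308ms=3/2b
2) 692.308ms=3/2b +173.077ms=3/8b
3) 865.385ms=15/8b +519.231ms=9/8b
Σ=3b of 3 (130bpm 3/4) — PASS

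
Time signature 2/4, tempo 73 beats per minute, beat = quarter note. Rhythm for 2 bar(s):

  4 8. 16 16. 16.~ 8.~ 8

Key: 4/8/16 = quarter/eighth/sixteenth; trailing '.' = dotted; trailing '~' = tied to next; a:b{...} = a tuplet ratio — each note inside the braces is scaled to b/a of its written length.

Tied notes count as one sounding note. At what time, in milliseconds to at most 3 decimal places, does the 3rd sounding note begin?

note 3 onset = 7/4b = 1438.356ms

1. 0.0ms @ 0 + 821.918ms (1)
2. 821.918ms @ 1 + 616.438ms (3/4)
3. 1438.356ms @ 7/4 + 205.479ms (1/4)
4. 1643.836ms @ 2 + 308.219ms (3/8)
5. 1952.055ms @ 19/8 + 1335.616ms (13/8)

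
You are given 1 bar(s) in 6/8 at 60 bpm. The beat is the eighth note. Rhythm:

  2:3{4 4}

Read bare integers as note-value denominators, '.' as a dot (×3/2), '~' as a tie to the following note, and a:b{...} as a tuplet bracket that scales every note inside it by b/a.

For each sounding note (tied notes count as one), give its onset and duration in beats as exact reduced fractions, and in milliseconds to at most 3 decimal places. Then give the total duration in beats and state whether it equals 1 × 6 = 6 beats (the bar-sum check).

1) 0.0ms=0b +3000.0ms=3b
2) 3000.0ms=3b +3000.0ms=3b
Σ=6b of 6 (60bpm 6/8) — PASS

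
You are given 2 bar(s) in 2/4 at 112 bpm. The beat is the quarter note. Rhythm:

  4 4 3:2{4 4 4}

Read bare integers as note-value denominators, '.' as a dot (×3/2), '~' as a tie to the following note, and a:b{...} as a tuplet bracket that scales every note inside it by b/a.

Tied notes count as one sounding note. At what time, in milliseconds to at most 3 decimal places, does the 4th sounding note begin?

1. 0.0ms @ 0 + 535.714ms (1)
2. 535.714ms @ 1 + 535.714ms (1)
3. 1071.429ms @ 2 + 357.143ms (2/3)
4. 1428.571ms @ 8/3 + 357.143ms (2/3)
5. 1785.714ms @ 10/3 + 357.143ms (2/3)

note 4 onset = 8/3b = 1428.571ms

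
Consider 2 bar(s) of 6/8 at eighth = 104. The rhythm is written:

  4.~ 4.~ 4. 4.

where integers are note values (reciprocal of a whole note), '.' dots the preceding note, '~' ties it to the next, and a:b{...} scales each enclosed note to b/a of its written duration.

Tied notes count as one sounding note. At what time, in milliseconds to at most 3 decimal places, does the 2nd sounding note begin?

note 2 onset = 9b = 5192.308ms

1. 0.0ms @ 0 + 5192.308ms (9)
2. 5192.308ms @ 9 + 1730.769ms (3)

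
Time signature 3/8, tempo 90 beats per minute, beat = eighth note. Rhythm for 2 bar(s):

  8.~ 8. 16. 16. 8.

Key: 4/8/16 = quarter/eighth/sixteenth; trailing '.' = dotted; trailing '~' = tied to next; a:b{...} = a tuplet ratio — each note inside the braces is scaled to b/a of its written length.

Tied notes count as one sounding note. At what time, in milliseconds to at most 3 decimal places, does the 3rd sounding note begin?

note 3 onset = 15/4b = 2500.0ms

1. 0.0ms @ 0 + 2000.0ms (3)
2. 2000.0ms @ 3 + 500.0ms (3/4)
3. 2500.0ms @ 15/4 + 500.0ms (3/4)
4. 3000.0ms @ 9/2 + 1000.0ms (3/2)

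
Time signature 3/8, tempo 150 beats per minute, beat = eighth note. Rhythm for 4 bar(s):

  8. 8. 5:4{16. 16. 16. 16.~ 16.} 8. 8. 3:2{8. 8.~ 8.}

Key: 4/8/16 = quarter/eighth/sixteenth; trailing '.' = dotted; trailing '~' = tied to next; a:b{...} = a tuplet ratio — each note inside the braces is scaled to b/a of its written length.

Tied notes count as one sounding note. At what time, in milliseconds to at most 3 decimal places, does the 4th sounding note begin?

1. 0.0ms @ 0 + 600.0ms (3/2)
2. 600.0ms @ 3/2 + 600.0ms (3/2)
3. 1200.0ms @ 3 + 240.0ms (3/5)
4. 1440.0ms @ 18/5 + 240.0ms (3/5)
5. 1680.0ms @ 21/5 + 240.0ms (3/5)
6. 1920.0ms @ 24/5 + 480.0ms (6/5)
7. 2400.0ms @ 6 + 600.0ms (3/2)
8. 3000.0ms @ 15/2 + 600.0ms (3/2)
9. 3600.0ms @ 9 + 400.0ms (1)
10. 4000.0ms @ 10 + 800.0ms (2)

note 4 onset = 18/5b = 1440.0ms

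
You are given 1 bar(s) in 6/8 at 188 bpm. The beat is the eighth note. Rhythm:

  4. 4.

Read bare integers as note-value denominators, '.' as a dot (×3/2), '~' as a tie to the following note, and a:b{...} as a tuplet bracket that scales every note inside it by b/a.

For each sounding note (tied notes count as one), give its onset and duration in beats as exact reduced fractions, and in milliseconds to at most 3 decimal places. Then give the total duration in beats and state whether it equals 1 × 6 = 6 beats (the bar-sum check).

1) 0.0ms=0b +957.447ms=3b
2) 957.447ms=3b +957.447ms=3b
Σ=6b of 6 (188bpm 6/8) — PASS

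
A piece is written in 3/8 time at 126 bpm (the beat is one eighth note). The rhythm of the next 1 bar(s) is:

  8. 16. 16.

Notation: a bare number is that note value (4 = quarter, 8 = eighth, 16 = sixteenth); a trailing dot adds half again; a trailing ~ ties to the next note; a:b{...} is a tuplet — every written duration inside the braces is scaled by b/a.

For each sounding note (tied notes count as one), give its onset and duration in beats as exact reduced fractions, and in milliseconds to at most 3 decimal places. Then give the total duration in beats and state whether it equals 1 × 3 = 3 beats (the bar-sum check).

1) 0.0ms=0b +714.286ms=3/2b
2) 714.286ms=3/2b +357.143ms=3/4b
3) 1071.429ms=9/4b +357.143ms=3/4b
Σ=3b of 3 (126bpm 3/8) — PASS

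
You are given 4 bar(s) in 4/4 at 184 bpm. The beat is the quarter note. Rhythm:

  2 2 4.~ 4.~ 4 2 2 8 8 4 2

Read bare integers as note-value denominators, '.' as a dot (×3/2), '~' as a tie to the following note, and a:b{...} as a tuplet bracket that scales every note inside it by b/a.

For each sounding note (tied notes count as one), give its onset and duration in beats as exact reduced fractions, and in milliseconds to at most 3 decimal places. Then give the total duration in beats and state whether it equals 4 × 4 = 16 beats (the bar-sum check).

1) 0.0ms=0b +652.174ms=2b
2) 652.174ms=2b +652.174ms=2b
3) 1304.348ms=4b +1304.348ms=4b
4) 2608.696ms=8b +652.174ms=2b
5) 3260.87ms=10b +652.174ms=2b
6) 3913.043ms=12b +163.043ms=1/2b
7) 4076.087ms=25/2b +163.043ms=1/2b
8) 4239.13ms=13b +326.087ms=1b
9) 4565.217ms=14b +652.174ms=2b
Σ=16b of 16 (184bpm 4/4) — PASS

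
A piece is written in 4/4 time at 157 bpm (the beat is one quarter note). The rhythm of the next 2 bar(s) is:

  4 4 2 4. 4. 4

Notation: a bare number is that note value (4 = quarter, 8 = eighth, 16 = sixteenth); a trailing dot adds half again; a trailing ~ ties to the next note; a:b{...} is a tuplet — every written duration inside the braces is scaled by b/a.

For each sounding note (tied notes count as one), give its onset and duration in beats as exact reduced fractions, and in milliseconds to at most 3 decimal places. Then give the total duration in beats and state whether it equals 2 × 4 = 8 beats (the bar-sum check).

1) 0.0ms=0b +382.166ms=1b
2) 382.166ms=1b +382.166ms=1b
3) 764.331ms=2b +764.331ms=2b
4) 1528.662ms=4b +573.248ms=3/2b
5) 2101.911ms=11/2b +573.248ms=3/2b
6) 2675.159ms=7b +382.166ms=1b
Σ=8b of 8 (157bpm 4/4) — PASS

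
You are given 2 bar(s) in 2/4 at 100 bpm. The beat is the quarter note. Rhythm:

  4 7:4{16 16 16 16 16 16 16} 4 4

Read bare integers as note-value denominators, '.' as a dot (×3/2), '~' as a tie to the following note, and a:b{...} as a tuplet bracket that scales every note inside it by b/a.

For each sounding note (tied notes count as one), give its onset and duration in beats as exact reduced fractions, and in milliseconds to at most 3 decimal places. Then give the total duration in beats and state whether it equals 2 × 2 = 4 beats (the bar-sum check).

1) 0.0ms=0b +600.0ms=1b
2) 600.0ms=1b +85.714ms=1/7b
3) 685.714ms=8/7b +85.714ms=1/7b
4) 771.429ms=9/7b +85.714ms=1/7b
5) 857.143ms=10/7b +85.714ms=1/7b
6) 942.857ms=11/7b +85.714ms=1/7b
7) 1028.571ms=12/7b +85.714ms=1/7b
8) 1114.286ms=13/7b +85.714ms=1/7b
9) 1200.0ms=2b +600.0ms=1b
10) 1800.0ms=3b +600.0ms=1b
Σ=4b of 4 (100bpm 2/4) — PASS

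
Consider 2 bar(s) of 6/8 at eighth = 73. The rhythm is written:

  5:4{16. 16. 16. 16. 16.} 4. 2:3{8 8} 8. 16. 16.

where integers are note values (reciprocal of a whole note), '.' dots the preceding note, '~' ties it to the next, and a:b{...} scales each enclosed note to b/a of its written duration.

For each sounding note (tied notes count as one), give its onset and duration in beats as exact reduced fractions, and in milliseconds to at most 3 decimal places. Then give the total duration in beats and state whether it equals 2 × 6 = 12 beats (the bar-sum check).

1) 0.0ms=0b +493.151ms=3/5b
2) 493.151ms=3/5b +493.151ms=3/5b
3) 986.301ms=6/5b +493.151ms=3/5b
4) 1479.452ms=9/5b +493.151ms=3/5b
5) 1972.603ms=12/5b +493.151ms=3/5b
6) 2465.753ms=3b +2465.753ms=3b
7) 4931.507ms=6b +1232.877ms=3/2b
8) 6164.384ms=15/2b +1232.877ms=3/2b
9) 7397.26ms=9b +1232.877ms=3/2b
10) 8630.137ms=21/2b +616.438ms=3/4b
11) 9246.575ms=45/4b +616.438ms=3/4b
Σ=12b of 12 (73bpm 6/8) — PASS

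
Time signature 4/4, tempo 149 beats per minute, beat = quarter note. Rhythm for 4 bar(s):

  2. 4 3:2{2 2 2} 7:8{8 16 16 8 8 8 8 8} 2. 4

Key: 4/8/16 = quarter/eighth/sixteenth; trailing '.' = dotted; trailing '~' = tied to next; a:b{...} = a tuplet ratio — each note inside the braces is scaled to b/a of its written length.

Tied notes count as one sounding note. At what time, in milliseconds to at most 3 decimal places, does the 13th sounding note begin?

1. 0.0ms @ 0 + 1208.054ms (3)
2. 1208.054ms @ 3 + 402.685ms (1)
3. 1610.738ms @ 4 + 536.913ms (4/3)
4. 2147.651ms @ 16/3 + 536.913ms (4/3)
5. 2684.564ms @ 20/3 + 536.913ms (4/3)
6. 3221.477ms @ 8 + 230.105ms (4/7)
7. 3451.582ms @ 60/7 + 115.053ms (2/7)
8. 3566.635ms @ 62/7 + 115.053ms (2/7)
9. 3681.687ms @ 64/7 + 230.105ms (4/7)
10. 3911.793ms @ 68/7 + 230.105ms (4/7)
11. 4141.898ms @ 72/7 + 230.105ms (4/7)
12. 4372.004ms @ 76/7 + 230.105ms (4/7)
13. 4602.109ms @ 80/7 + 230.105ms (4/7)
14. 4832.215ms @ 12 + 1208.054ms (3)
15. 6040.268ms @ 15 + 402.685ms (1)

note 13 onset = 80/7b = 4602.109ms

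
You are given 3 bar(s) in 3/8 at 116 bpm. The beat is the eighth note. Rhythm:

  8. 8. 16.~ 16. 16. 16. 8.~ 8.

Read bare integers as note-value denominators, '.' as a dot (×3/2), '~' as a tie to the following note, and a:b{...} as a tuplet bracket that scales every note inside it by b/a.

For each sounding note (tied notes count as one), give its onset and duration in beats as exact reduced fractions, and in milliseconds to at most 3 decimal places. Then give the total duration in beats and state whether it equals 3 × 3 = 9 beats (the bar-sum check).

1) 0.0ms=0b +775.862ms=3/2b
2) 775.862ms=3/2b +775.862ms=3/2b
3) 1551.724ms=3b +775.862ms=3/2b
4) 2327.586ms=9/2b +387.931ms=3/4b
5) 2715.517ms=21/4b +387.931ms=3/4b
6) 3103.448ms=6b +1551.724ms=3b
Σ=9b of 9 (116bpm 3/8) — PASS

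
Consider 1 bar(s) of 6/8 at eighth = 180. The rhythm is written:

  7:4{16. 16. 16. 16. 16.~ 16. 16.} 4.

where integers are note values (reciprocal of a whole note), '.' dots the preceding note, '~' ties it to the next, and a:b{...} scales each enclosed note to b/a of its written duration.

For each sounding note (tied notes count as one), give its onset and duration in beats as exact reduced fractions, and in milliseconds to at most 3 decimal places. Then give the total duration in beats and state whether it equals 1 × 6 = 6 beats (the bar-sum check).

1) 0.0ms=0b +142.857ms=3/7b
2) 142.857ms=3/7b +142.857ms=3/7b
3) 285.714ms=6/7b +142.857ms=3/7b
4) 428.571ms=9/7b +142.857ms=3/7b
5) 571.429ms=12/7b +285.714ms=6/7b
6) 857.143ms=18/7b +142.857ms=3/7b
7) 1000.0ms=3b +1000.0ms=3b
Σ=6b of 6 (180bpm 6/8) — PASS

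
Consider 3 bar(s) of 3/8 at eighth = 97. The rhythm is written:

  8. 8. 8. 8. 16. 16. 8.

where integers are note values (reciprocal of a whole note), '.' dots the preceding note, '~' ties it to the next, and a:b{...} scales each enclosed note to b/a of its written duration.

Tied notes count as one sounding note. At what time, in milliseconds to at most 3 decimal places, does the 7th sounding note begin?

1. 0.0ms @ 0 + 927.835ms (3/2)
2. 927.835ms @ 3/2 + 927.835ms (3/2)
3. 1855.67ms @ 3 + 927.835ms (3/2)
4. 2783.505ms @ 9/2 + 927.835ms (3/2)
5. 3711.34ms @ 6 + 463.918ms (3/4)
6. 4175.258ms @ 27/4 + 463.918ms (3/4)
7. 4639.175ms @ 15/2 + 927.835ms (3/2)

note 7 onset = 15/2b = 4639.175ms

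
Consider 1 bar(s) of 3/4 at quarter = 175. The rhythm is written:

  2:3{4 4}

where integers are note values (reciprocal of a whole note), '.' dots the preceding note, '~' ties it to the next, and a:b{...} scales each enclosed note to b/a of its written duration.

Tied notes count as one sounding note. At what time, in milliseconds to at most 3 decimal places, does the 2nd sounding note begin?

note 2 onset = 3/2b = 514.286ms

1. 0.0ms @ 0 + 514.286ms (3/2)
2. 514.286ms @ 3/2 + 514.286ms (3/2)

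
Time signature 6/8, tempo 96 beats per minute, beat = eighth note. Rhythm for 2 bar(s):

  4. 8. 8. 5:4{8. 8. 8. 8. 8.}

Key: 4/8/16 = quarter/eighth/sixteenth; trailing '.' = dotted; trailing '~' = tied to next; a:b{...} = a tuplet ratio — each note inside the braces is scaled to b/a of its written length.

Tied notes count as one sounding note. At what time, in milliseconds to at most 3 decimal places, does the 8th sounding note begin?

1. 0.0ms @ 0 + 1875.0ms (3)
2. 1875.0ms @ 3 + 937.5ms (3/2)
3. 2812.5ms @ 9/2 + 937.5ms (3/2)
4. 3750.0ms @ 6 + 750.0ms (6/5)
5. 4500.0ms @ 36/5 + 750.0ms (6/5)
6. 5250.0ms @ 42/5 + 750.0ms (6/5)
7. 6000.0ms @ 48/5 + 750.0ms (6/5)
8. 6750.0ms @ 54/5 + 750.0ms (6/5)

note 8 onset = 54/5b = 6750.0ms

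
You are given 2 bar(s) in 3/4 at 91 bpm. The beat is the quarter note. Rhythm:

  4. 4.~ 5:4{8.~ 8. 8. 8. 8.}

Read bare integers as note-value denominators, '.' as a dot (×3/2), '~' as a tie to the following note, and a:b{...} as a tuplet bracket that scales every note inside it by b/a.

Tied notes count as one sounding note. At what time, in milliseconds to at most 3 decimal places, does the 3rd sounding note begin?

1. 0.0ms @ 0 + 989.011ms (3/2)
2. 989.011ms @ 3/2 + 1780.22ms (27/10)
3. 2769.231ms @ 21/5 + 395.604ms (3/5)
4. 3164.835ms @ 24/5 + 395.604ms (3/5)
5. 3560.44ms @ 27/5 + 395.604ms (3/5)

note 3 onset = 21/5b = 2769.231ms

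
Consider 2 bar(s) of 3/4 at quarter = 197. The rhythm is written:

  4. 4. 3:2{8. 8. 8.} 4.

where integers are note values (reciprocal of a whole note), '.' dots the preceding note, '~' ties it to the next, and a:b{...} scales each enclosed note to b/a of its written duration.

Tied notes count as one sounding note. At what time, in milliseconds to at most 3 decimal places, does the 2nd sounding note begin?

1. 0.0ms @ 0 + 456.853ms (3/2)
2. 456.853ms @ 3/2 + 456.853ms (3/2)
3. 913.706ms @ 3 + 152.284ms (1/2)
4. 1065.99ms @ 7/2 + 152.284ms (1/2)
5. 1218.274ms @ 4 + 152.284ms (1/2)
6. 1370.558ms @ 9/2 + 456.853ms (3/2)

note 2 onset = 3/2b = 456.853ms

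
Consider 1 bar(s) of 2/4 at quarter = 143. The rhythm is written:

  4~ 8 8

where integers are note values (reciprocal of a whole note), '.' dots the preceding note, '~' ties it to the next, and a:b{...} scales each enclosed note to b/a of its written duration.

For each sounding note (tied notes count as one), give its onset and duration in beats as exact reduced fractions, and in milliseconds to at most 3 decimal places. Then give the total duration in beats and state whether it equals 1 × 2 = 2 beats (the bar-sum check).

1) 0.0ms=0b +629.371ms=3/2b
2) 629.371ms=3/2b +209.79ms=1/2b
Σ=2b of 2 (143bpm 2/4) — PASS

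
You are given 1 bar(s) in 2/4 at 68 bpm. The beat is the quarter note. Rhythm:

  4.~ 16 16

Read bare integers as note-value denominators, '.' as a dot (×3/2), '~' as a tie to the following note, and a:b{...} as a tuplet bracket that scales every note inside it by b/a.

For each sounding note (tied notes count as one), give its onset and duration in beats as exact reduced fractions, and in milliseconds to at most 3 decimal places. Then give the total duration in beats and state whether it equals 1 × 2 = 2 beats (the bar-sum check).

1) 0.0ms=0b +1544.118ms=7/4b
2) 1544.118ms=7/4b +220.588ms=1/4b
Σ=2b of 2 (68bpm 2/4) — PASS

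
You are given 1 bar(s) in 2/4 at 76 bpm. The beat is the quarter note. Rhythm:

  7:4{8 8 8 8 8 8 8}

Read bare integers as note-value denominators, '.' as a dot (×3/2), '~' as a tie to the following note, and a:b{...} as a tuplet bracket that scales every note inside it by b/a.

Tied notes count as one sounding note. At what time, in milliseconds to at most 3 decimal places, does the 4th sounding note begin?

1. 0.0ms @ 0 + 225.564ms (2/7)
2. 225.564ms @ 2/7 + 225.564ms (2/7)
3. 451.128ms @ 4/7 + 225.564ms (2/7)
4. 676.692ms @ 6/7 + 225.564ms (2/7)
5. 902.256ms @ 8/7 + 225.564ms (2/7)
6. 1127.82ms @ 10/7 + 225.564ms (2/7)
7. 1353.383ms @ 12/7 + 225.564ms (2/7)

note 4 onset = 6/7b = 676.692ms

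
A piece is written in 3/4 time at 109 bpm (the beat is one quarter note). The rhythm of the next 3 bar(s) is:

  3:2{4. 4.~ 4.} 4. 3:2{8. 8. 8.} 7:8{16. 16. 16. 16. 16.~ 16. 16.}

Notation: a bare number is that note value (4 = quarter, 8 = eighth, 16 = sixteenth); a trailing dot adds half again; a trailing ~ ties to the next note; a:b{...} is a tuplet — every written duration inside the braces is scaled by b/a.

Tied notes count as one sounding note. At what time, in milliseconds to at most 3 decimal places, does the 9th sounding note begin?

1. 0.0ms @ 0 + 550.459ms (1)
2. 550.459ms @ 1 + 1100.917ms (2)
3. 1651.376ms @ 3 + 825.688ms (3/2)
4. 2477.064ms @ 9/2 + 275.229ms (1/2)
5. 2752.294ms @ 5 + 275.229ms (1/2)
6. 3027.523ms @ 11/2 + 275.229ms (1/2)
7. 3302.752ms @ 6 + 235.911ms (3/7)
8. 3538.663ms @ 45/7 + 235.911ms (3/7)
9. 3774.574ms @ 48/7 + 235.911ms (3/7)
10. 4010.485ms @ 51/7 + 235.911ms (3/7)
11. 4246.396ms @ 54/7 + 471.822ms (6/7)
12. 4718.218ms @ 60/7 + 235.911ms (3/7)

note 9 onset = 48/7b = 3774.574ms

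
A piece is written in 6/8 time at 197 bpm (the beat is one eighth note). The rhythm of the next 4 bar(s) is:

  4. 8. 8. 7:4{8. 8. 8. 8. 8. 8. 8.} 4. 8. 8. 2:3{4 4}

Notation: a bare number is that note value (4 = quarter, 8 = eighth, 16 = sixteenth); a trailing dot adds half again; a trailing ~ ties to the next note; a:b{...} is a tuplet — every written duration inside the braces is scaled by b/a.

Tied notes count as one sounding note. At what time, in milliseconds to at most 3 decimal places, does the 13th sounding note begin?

1. 0.0ms @ 0 + 913.706ms (3)
2. 913.706ms @ 3 + 456.853ms (3/2)
3. 1370.558ms @ 9/2 + 456.853ms (3/2)
4. 1827.411ms @ 6 + 261.059ms (6/7)
5. 2088.47ms @ 48/7 + 261.059ms (6/7)
6. 2349.529ms @ 54/7 + 261.059ms (6/7)
7. 2610.587ms @ 60/7 + 261.059ms (6/7)
8. 2871.646ms @ 66/7 + 261.059ms (6/7)
9. 3132.705ms @ 72/7 + 261.059ms (6/7)
10. 3393.764ms @ 78/7 + 261.059ms (6/7)
11. 3654.822ms @ 12 + 913.706ms (3)
12. 4568.528ms @ 15 + 456.853ms (3/2)
13. 5025.381ms @ 33/2 + 456.853ms (3/2)
14. 5482.234ms @ 18 + 913.706ms (3)
15. 6395.939ms @ 21 + 913.706ms (3)

note 13 onset = 33/2b = 5025.381ms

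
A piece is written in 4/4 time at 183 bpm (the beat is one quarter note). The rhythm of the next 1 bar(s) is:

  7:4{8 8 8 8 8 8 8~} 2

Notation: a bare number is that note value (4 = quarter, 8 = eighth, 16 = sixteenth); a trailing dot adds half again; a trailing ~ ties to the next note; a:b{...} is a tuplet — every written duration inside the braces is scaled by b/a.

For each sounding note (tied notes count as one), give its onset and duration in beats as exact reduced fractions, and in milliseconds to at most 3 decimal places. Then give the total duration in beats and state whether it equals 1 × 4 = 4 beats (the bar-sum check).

1) 0.0ms=0b +93.677ms=2/7b
2) 93.677ms=2/7b +93.677ms=2/7b
3) 187.354ms=4/7b +93.677ms=2/7b
4) 281.03ms=6/7b +93.677ms=2/7b
5) 374.707ms=8/7b +93.677ms=2/7b
6) 468.384ms=10/7b +93.677ms=2/7b
7) 562.061ms=12/7b +749.415ms=16/7b
Σ=4b of 4 (183bpm 4/4) — PASS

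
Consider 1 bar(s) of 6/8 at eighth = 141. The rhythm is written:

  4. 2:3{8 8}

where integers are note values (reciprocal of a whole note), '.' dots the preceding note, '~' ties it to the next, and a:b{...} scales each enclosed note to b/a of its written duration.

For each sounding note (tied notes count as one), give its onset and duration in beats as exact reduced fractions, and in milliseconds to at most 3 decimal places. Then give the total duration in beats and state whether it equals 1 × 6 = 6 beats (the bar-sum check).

1) 0.0ms=0b +1276.596ms=3b
2) 1276.596ms=3b +638.298ms=3/2b
3) 1914.894ms=9/2b +638.298ms=3/2b
Σ=6b of 6 (141bpm 6/8) — PASS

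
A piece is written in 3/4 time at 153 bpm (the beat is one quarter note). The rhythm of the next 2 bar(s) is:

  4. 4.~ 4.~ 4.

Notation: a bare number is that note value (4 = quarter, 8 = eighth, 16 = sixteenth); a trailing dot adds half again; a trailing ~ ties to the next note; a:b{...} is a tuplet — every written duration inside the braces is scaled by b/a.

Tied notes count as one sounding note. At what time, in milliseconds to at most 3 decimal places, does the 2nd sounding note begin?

1. 0.0ms @ 0 + 588.235ms (3/2)
2. 588.235ms @ 3/2 + 1764.706ms (9/2)

note 2 onset = 3/2b = 588.235ms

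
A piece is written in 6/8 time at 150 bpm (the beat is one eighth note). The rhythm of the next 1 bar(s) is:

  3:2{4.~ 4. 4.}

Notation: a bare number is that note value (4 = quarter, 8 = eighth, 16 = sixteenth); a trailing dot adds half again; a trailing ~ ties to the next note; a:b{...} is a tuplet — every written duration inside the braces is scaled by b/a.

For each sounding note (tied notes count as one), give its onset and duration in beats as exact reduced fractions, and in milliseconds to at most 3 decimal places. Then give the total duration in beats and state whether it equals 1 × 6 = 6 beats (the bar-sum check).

1) 0.0ms=0b +1600.0ms=4b
2) 1600.0ms=4b +800.0ms=2b
Σ=6b of 6 (150bpm 6/8) — PASS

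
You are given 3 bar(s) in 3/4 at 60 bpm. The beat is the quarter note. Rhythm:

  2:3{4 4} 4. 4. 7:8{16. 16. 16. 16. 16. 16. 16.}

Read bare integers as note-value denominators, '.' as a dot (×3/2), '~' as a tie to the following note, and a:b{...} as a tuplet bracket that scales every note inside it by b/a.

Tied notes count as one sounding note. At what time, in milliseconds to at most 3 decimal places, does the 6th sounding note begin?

note 6 onset = 45/7b = 6428.571ms

1. 0.0ms @ 0 + 1500.0ms (3/2)
2. 1500.0ms @ 3/2 + 1500.0ms (3/2)
3. 3000.0ms @ 3 + 1500.0ms (3/2)
4. 4500.0ms @ 9/2 + 1500.0ms (3/2)
5. 6000.0ms @ 6 + 428.571ms (3/7)
6. 6428.571ms @ 45/7 + 428.571ms (3/7)
7. 6857.143ms @ 48/7 + 428.571ms (3/7)
8. 7285.714ms @ 51/7 + 428.571ms (3/7)
9. 7714.286ms @ 54/7 + 428.571ms (3/7)
10. 8142.857ms @ 57/7 + 428.571ms (3/7)
11. 8571.429ms @ 60/7 + 428.571ms (3/7)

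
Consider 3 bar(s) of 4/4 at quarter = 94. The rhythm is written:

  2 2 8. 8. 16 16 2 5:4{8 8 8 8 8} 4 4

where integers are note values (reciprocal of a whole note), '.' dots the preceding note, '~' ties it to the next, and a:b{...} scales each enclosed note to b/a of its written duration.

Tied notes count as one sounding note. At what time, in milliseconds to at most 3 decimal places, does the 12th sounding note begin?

1. 0.0ms @ 0 + 1276.596ms (2)
2. 1276.596ms @ 2 + 1276.596ms (2)
3. 2553.191ms @ 4 + 478.723ms (3/4)
4. 3031.915ms @ 19/4 + 478.723ms (3/4)
5. 3510.638ms @ 11/2 + 159.574ms (1/4)
6. 3670.213ms @ 23/4 + 159.574ms (1/4)
7. 3829.787ms @ 6 + 1276.596ms (2)
8. 5106.383ms @ 8 + 255.319ms (2/5)
9. 5361.702ms @ 42/5 + 255.319ms (2/5)
10. 5617.021ms @ 44/5 + 255.319ms (2/5)
11. 5872.34ms @ 46/5 + 255.319ms (2/5)
12. 6127.66ms @ 48/5 + 255.319ms (2/5)
13. 6382.979ms @ 10 + 638.298ms (1)
14. 7021.277ms @ 11 + 638.298ms (1)

note 12 onset = 48/5b = 6127.66ms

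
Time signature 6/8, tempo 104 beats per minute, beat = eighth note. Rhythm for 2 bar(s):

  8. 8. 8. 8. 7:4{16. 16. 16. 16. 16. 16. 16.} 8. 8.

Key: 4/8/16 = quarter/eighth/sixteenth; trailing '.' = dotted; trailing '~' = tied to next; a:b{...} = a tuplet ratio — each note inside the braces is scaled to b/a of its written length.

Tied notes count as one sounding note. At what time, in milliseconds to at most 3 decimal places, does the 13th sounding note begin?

note 13 onset = 21/2b = 6057.692ms

1. 0.0ms @ 0 + 865.385ms (3/2)
2. 865.385ms @ 3/2 + 865.385ms (3/2)
3. 1730.769ms @ 3 + 865.385ms (3/2)
4. 2596.154ms @ 9/2 + 865.385ms (3/2)
5. 3461.538ms @ 6 + 247.253ms (3/7)
6. 3708.791ms @ 45/7 + 247.253ms (3/7)
7. 3956.044ms @ 48/7 + 247.253ms (3/7)
8. 4203.297ms @ 51/7 + 247.253ms (3/7)
9. 4450.549ms @ 54/7 + 247.253ms (3/7)
10. 4697.802ms @ 57/7 + 247.253ms (3/7)
11. 4945.055ms @ 60/7 + 247.253ms (3/7)
12. 5192.308ms @ 9 + 865.385ms (3/2)
13. 6057.692ms @ 21/2 + 865.385ms (3/2)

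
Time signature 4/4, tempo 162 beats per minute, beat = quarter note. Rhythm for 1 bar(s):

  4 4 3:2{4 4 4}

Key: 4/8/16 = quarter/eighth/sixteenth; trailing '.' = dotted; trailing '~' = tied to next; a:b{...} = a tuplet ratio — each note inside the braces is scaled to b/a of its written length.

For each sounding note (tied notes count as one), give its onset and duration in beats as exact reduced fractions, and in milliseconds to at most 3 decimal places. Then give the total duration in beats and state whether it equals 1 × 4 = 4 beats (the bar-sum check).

1) 0.0ms=0b +370.37ms=1b
2) 370.37ms=1b +370.37ms=1b
3) 740.741ms=2b +246.914ms=2/3b
4) 987.654ms=8/3b +246.914ms=2/3b
5) 1234.568ms=10/3b +246.914ms=2/3b
Σ=4b of 4 (162bpm 4/4) — PASS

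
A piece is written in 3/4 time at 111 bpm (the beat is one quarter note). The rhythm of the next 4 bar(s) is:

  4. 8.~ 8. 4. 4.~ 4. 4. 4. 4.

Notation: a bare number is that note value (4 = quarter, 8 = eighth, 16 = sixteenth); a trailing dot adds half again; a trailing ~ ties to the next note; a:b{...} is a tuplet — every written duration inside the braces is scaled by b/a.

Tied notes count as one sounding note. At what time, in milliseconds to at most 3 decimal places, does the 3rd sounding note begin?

note 3 onset = 3b = 1621.622ms

1. 0.0ms @ 0 + 810.811ms (3/2)
2. 810.811ms @ 3/2 + 810.811ms (3/2)
3. 1621.622ms @ 3 + 810.811ms (3/2)
4. 2432.432ms @ 9/2 + 1621.622ms (3)
5. 4054.054ms @ 15/2 + 810.811ms (3/2)
6. 4864.865ms @ 9 + 810.811ms (3/2)
7. 5675.676ms @ 21/2 + 810.811ms (3/2)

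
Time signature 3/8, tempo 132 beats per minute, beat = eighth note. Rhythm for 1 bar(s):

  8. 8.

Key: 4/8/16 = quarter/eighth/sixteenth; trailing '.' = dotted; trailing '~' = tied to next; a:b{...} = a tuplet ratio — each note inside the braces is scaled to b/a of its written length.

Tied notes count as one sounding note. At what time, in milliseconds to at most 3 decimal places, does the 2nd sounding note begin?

note 2 onset = 3/2b = 681.818ms

1. 0.0ms @ 0 + 681.818ms (3/2)
2. 681.818ms @ 3/2 + 681.818ms (3/2)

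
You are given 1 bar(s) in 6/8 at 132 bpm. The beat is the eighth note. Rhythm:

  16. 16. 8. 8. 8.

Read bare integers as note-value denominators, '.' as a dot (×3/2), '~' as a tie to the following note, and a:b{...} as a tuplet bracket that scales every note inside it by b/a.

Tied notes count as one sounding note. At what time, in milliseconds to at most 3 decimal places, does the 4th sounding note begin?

1. 0.0ms @ 0 + 340.909ms (3/4)
2. 340.909ms @ 3/4 + 340.909ms (3/4)
3. 681.818ms @ 3/2 + 681.818ms (3/2)
4. 1363.636ms @ 3 + 681.818ms (3/2)
5. 2045.455ms @ 9/2 + 681.818ms (3/2)

note 4 onset = 3b = 1363.636ms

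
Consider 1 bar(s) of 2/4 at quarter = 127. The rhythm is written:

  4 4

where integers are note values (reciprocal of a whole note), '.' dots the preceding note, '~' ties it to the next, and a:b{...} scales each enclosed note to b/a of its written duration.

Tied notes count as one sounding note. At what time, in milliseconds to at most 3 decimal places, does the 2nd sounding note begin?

note 2 onset = 1b = 472.441ms

1. 0.0ms @ 0 + 472.441ms (1)
2. 472.441ms @ 1 + 472.441ms (1)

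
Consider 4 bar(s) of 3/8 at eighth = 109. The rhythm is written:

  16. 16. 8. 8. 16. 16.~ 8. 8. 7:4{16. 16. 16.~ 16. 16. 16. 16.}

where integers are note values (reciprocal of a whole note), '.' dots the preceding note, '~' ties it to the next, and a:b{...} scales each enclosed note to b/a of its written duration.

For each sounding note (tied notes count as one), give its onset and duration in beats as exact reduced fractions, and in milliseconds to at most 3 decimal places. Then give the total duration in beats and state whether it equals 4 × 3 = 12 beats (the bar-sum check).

1) 0.0ms=0b +412.844ms=3/4b
2) 412.844ms=3/4b +412.844ms=3/4b
3) 825.688ms=3/2b +825.688ms=3/2b
4) 1651.376ms=3b +825.688ms=3/2b
5) 2477.064ms=9/2b +412.844ms=3/4b
6) 2889.908ms=21/4b +1238.532ms=9/4b
7) 4128.44ms=15/2b +825.688ms=3/2b
8) 4954.128ms=9b +235.911ms=3/7b
9) 5190.039ms=66/7b +235.911ms=3/7b
10) 5425.95ms=69/7b +471.822ms=6/7b
11) 5897.772ms=75/7b +235.911ms=3/7b
12) 6133.683ms=78/7b +235.911ms=3/7b
13) 6369.594ms=81/7b +235.911ms=3/7b
Σ=12b of 12 (109bpm 3/8) — PASS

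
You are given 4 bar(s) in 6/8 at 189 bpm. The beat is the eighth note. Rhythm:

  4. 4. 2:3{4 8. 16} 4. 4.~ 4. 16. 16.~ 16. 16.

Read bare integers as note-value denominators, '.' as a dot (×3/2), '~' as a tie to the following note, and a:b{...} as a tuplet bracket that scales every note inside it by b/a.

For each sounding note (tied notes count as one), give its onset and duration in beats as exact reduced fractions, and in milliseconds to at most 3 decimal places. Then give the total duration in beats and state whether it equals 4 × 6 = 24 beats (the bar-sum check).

1) 0.0ms=0b +952.381ms=3b
2) 952.381ms=3b +952.381ms=3b
3) 1904.762ms=6b +952.381ms=3b
4) 2857.143ms=9b +714.286ms=9/4b
5) 3571.429ms=45/4b +238.095ms=3/4b
6) 3809.524ms=12b +952.381ms=3b
7) 4761.905ms=15b +1904.762ms=6b
8) 6666.667ms=21b +238.095ms=3/4b
9) 6904.762ms=87/4b +476.19ms=3/2b
10) 7380.952ms=93/4b +238.095ms=3/4b
Σ=24b of 24 (189bpm 6/8) — PASS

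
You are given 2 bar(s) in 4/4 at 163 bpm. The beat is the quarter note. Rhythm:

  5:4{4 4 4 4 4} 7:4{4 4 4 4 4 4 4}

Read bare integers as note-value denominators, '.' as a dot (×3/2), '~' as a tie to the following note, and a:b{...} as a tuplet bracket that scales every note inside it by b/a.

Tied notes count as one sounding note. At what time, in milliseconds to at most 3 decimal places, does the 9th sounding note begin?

note 9 onset = 40/7b = 2103.418ms

1. 0.0ms @ 0 + 294.479ms (4/5)
2. 294.479ms @ 4/5 + 294.479ms (4/5)
3. 588.957ms @ 8/5 + 294.479ms (4/5)
4. 883.436ms @ 12/5 + 294.479ms (4/5)
5. 1177.914ms @ 16/5 + 294.479ms (4/5)
6. 1472.393ms @ 4 + 210.342ms (4/7)
7. 1682.734ms @ 32/7 + 210.342ms (4/7)
8. 1893.076ms @ 36/7 + 210.342ms (4/7)
9. 2103.418ms @ 40/7 + 210.342ms (4/7)
10. 2313.76ms @ 44/7 + 210.342ms (4/7)
11. 2524.102ms @ 48/7 + 210.342ms (4/7)
12. 2734.443ms @ 52/7 + 210.342ms (4/7)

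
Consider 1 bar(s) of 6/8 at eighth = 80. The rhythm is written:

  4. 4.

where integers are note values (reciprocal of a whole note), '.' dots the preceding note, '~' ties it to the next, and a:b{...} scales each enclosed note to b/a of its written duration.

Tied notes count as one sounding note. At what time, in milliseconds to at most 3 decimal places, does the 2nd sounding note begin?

note 2 onset = 3b = 2250.0ms

1. 0.0ms @ 0 + 2250.0ms (3)
2. 2250.0ms @ 3 + 2250.0ms (3)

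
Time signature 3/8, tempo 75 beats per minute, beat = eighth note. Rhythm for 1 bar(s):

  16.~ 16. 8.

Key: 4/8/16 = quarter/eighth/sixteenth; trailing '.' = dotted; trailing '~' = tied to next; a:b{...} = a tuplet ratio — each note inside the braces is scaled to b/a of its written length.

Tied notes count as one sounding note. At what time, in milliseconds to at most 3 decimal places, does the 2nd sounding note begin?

note 2 onset = 3/2b = 1200.0ms

1. 0.0ms @ 0 + 1200.0ms (3/2)
2. 1200.0ms @ 3/2 + 1200.0ms (3/2)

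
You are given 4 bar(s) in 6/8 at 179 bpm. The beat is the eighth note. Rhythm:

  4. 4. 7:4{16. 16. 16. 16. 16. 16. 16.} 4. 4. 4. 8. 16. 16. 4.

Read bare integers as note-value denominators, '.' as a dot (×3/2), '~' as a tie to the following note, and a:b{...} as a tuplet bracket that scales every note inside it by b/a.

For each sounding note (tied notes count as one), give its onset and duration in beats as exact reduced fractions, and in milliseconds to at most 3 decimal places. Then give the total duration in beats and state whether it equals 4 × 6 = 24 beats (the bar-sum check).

1) 0.0ms=0b +1005.587ms=3b
2) 1005.587ms=3b +1005.587ms=3b
3) 2011.173ms=6b +143.655ms=3/7b
4) 2154.828ms=45/7b +143.655ms=3/7b
5) 2298.484ms=48/7b +143.655ms=3/7b
6) 2442.139ms=51/7b +143.655ms=3/7b
7) 2585.794ms=54/7b +143.655ms=3/7b
8) 2729.449ms=57/7b +143.655ms=3/7b
9) 2873.105ms=60/7b +143.655ms=3/7b
10) 3016.76ms=9b +1005.587ms=3b
11) 4022.346ms=12b +1005.587ms=3b
12) 5027.933ms=15b +1005.587ms=3b
13) 6033.52ms=18b +502.793ms=3/2b
14) 6536.313ms=39/2b +251.397ms=3/4b
15) 6787.709ms=81/4b +251.397ms=3/4b
16) 7039.106ms=21b +1005.587ms=3b
Σ=24b of 24 (179bpm 6/8) — PASS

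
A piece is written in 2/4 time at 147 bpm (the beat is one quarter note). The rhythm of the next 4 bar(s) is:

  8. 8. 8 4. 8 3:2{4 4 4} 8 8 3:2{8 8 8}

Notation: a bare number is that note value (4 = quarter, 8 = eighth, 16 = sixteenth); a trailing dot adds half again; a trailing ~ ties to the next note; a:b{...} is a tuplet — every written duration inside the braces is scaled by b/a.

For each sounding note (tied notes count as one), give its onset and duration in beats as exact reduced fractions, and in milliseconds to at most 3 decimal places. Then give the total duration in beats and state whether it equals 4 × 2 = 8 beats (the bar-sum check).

1) 0.0ms=0b +306.122ms=3/4b
2) 306.122ms=3/4b +306.122ms=3/4b
3) 612.245ms=3/2b +204.082ms=1/2b
4) 816.327ms=2b +612.245ms=3/2b
5) 1428.571ms=7/2b +204.082ms=1/2b
6) 1632.653ms=4b +272.109ms=2/3b
7) 1904.762ms=14/3b +272.109ms=2/3b
8) 2176.871ms=16/3b +272.109ms=2/3b
9) 2448.98ms=6b +204.082ms=1/2b
10) 2653.061ms=13/2b +204.082ms=1/2b
11) 2857.143ms=7b +136.054ms=1/3b
12) 2993.197ms=22/3b +136.054ms=1/3b
13) 3129.252ms=23/3b +136.054ms=1/3b
Σ=8b of 8 (147bpm 2/4) — PASS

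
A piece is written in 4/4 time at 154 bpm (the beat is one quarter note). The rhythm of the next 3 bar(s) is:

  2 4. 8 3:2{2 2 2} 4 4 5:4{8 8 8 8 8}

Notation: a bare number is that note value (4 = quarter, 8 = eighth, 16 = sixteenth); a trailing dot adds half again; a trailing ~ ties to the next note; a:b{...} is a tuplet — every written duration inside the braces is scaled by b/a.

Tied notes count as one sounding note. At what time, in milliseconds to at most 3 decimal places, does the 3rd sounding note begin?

1. 0.0ms @ 0 + 779.221ms (2)
2. 779.221ms @ 2 + 584.416ms (3/2)
3. 1363.636ms @ 7/2 + 194.805ms (1/2)
4. 1558.442ms @ 4 + 519.481ms (4/3)
5. 2077.922ms @ 16/3 + 519.481ms (4/3)
6. 2597.403ms @ 20/3 + 519.481ms (4/3)
7. 3116.883ms @ 8 + 389.61ms (1)
8. 3506.494ms @ 9 + 389.61ms (1)
9. 3896.104ms @ 10 + 155.844ms (2/5)
10. 4051.948ms @ 52/5 + 155.844ms (2/5)
11. 4207.792ms @ 54/5 + 155.844ms (2/5)
12. 4363.636ms @ 56/5 + 155.844ms (2/5)
13. 4519.481ms @ 58/5 + 155.844ms (2/5)

note 3 onset = 7/2b = 1363.636ms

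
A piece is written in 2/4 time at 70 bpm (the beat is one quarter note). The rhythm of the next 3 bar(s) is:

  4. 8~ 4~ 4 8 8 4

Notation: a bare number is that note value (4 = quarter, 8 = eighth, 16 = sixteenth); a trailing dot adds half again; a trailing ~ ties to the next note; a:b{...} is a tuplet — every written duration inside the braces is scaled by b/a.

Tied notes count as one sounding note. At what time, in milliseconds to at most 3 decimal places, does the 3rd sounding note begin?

1. 0.0ms @ 0 + 1285.714ms (3/2)
2. 1285.714ms @ 3/2 + 2142.857ms (5/2)
3. 3428.571ms @ 4 + 428.571ms (1/2)
4. 3857.143ms @ 9/2 + 428.571ms (1/2)
5. 4285.714ms @ 5 + 857.143ms (1)

note 3 onset = 4b = 3428.571ms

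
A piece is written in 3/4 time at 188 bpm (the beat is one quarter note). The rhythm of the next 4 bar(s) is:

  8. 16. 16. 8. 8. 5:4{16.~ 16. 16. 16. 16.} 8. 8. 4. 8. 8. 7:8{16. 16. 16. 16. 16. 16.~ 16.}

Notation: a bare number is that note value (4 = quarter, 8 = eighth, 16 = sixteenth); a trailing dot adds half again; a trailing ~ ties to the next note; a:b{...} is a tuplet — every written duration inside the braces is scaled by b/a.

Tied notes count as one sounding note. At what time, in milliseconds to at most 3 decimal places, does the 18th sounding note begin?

note 18 onset = 72/7b = 3282.675ms

1. 0.0ms @ 0 + 239.362ms (3/4)
2. 239.362ms @ 3/4 + 119.681ms (3/8)
3. 359.043ms @ 9/8 + 119.681ms (3/8)
4. 478.723ms @ 3/2 + 239.362ms (3/4)
5. 718.085ms @ 9/4 + 239.362ms (3/4)
6. 957.447ms @ 3 + 191.489ms (3/5)
7. 1148.936ms @ 18/5 + 95.745ms (3/10)
8. 1244.681ms @ 39/10 + 95.745ms (3/10)
9. 1340.426ms @ 21/5 + 95.745ms (3/10)
10. 1436.17ms @ 9/2 + 239.362ms (3/4)
11. 1675.532ms @ 21/4 + 239.362ms (3/4)
12. 1914.894ms @ 6 + 478.723ms (3/2)
13. 2393.617ms @ 15/2 + 239.362ms (3/4)
14. 2632.979ms @ 33/4 + 239.362ms (3/4)
15. 2872.34ms @ 9 + 136.778ms (3/7)
16. 3009.119ms @ 66/7 + 136.778ms (3/7)
17. 3145.897ms @ 69/7 + 136.778ms (3/7)
18. 3282.675ms @ 72/7 + 136.778ms (3/7)
19. 3419.453ms @ 75/7 + 136.778ms (3/7)
20. 3556.231ms @ 78/7 + 273.556ms (6/7)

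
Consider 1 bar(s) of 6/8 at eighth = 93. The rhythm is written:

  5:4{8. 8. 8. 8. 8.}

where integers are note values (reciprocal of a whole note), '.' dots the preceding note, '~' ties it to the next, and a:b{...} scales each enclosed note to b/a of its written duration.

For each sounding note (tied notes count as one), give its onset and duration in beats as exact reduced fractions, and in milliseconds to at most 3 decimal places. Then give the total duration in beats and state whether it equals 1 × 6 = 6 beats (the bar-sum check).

1) 0.0ms=0b +774.194ms=6/5b
2) 774.194ms=6/5b +774.194ms=6/5b
3) 1548.387ms=12/5b +774.194ms=6/5b
4) 2322.581ms=18/5b +774.194ms=6/5b
5) 3096.774ms=24/5b +774.194ms=6/5b
Σ=6b of 6 (93bpm 6/8) — PASS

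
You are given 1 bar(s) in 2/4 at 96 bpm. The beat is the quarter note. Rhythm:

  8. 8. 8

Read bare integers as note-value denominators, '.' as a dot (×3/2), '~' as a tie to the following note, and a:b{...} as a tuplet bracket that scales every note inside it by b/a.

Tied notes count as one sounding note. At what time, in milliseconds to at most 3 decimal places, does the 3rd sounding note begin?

note 3 onset = 3/2b = 937.5ms

1. 0.0ms @ 0 + 468.75ms (3/4)
2. 468.75ms @ 3/4 + 468.75ms (3/4)
3. 937.5ms @ 3/2 + 312.5ms (1/2)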